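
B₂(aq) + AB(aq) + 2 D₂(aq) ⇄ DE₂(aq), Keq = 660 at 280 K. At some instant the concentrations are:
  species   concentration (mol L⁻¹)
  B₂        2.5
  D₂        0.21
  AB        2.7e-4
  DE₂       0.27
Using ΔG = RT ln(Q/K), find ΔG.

ΔG = 6.10 kJ/mol

Q = [DE₂] / ([B₂]·[AB]·[D₂]²) = (0.27) / ((2.5)·(2.7e-4)·(0.21)²) = 9070
ΔG = RT ln(Q/Keq) = (8.314 J mol⁻¹ K⁻¹)(280 K) × ln(9070/660)
   = (2.328 kJ/mol)(2.620) = 6.10 kJ/mol
ΔG > 0, so the forward reaction is non-spontaneous (proceeds in reverse).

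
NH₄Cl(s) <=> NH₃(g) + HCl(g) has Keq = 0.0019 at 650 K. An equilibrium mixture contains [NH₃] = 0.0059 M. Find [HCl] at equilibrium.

(NH₄Cl is a pure solid — omitted from Keq.)
At equilibrium, Keq = [NH₃]·[HCl] = 0.0019.
(0.0059)·([HCl]) = 0.0019
[HCl] = 0.322 = 0.32 M

[HCl] = 0.32 M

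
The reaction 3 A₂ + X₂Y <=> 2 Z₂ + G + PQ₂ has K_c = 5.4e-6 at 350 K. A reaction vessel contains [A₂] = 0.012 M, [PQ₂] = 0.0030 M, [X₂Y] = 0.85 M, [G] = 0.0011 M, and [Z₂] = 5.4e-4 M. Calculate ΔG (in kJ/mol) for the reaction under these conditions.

Q_c = [Z₂]²·[G]·[PQ₂] / ([A₂]³·[X₂Y]) = (5.4e-4)²·(0.0011)·(0.0030) / ((0.012)³·(0.85)) = 6.55e-7
ΔG = RT ln(Q_c/K_c) = (8.314 J mol⁻¹ K⁻¹)(350 K) × ln(6.55e-7/5.4e-6)
   = (2.910 kJ/mol)(-2.110) = -6.14 kJ/mol
ΔG < 0, so the forward reaction is spontaneous (proceeds forward).

ΔG = -6.14 kJ/mol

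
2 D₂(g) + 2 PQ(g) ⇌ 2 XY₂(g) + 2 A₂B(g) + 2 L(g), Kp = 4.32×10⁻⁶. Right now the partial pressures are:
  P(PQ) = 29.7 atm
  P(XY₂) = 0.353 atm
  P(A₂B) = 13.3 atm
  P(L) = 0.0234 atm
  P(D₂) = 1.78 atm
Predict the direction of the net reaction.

Qp = P(XY₂)²·P(A₂B)²·P(L)² / (P(D₂)²·P(PQ)²) = (0.353)²·(13.3)²·(0.0234)² / ((1.78)²·(29.7)²) = 4.32×10⁻⁶
Qp = 4.32×10⁻⁶ = Kp, so the system is already at equilibrium.

at equilibrium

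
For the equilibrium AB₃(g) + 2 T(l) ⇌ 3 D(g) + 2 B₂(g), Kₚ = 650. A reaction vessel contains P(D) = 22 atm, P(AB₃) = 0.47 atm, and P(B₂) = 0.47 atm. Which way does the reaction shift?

reverse (toward reactants)

(T is a pure liquid — omitted from Qₚ.)
Qₚ = P(D)³·P(B₂)² / P(AB₃) = (22)³·(0.47)² / (0.47) = 5000
Qₚ = 5000 > Kₚ = 650, so the reverse reaction proceeds.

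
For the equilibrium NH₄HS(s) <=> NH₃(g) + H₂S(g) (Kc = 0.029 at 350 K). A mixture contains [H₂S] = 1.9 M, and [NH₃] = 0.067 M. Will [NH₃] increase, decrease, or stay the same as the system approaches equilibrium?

(NH₄HS is a pure solid — omitted from Qc.)
Qc = [NH₃]·[H₂S] = (0.067)·(1.9) = 0.13
Qc = 0.13 > Kc = 0.029: net reverse reaction.
NH₃ is a product, so it decreases.

decrease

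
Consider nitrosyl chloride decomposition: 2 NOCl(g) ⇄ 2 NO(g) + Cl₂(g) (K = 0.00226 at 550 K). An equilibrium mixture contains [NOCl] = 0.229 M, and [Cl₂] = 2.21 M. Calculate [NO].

At equilibrium, K = [NO]²·[Cl₂] / [NOCl]² = 0.00226.
([NO])²·(2.21) / (0.229)² = 0.00226
[NO]² = 5.36×10⁻⁵ ⇒ [NO] = 0.00732 M

[NO] = 0.00732 M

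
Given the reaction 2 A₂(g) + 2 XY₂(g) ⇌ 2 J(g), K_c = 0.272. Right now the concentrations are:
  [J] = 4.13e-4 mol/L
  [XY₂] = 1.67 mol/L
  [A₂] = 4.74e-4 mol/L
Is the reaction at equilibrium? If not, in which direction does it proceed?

no net change (already at equilibrium)

Q_c = [J]² / ([A₂]²·[XY₂]²) = (4.13e-4)² / ((4.74e-4)²·(1.67)²) = 0.272
Q_c = 0.272 = K_c, so the system is already at equilibrium.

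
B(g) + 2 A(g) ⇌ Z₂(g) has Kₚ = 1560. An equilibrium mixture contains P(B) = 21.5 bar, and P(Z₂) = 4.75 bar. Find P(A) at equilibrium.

P(A) = 0.0119 bar

At equilibrium, Kₚ = P(Z₂) / (P(B)·P(A)²) = 1560.
(4.75) / ((21.5)·(P(A))²) = 1560
P(A)² = 1.42e-4 ⇒ P(A) = 0.0119 bar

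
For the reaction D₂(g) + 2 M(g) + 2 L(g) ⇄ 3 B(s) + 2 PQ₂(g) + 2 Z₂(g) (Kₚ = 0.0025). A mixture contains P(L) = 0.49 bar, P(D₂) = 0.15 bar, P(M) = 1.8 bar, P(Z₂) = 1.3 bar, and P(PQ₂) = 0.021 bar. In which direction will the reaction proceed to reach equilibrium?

in the reverse direction

(B is a pure solid — omitted from Qₚ.)
Qₚ = P(PQ₂)²·P(Z₂)² / (P(D₂)·P(M)²·P(L)²) = (0.021)²·(1.3)² / ((0.15)·(1.8)²·(0.49)²) = 0.0064
Qₚ = 0.0064 > Kₚ = 0.0025, so the reverse reaction proceeds.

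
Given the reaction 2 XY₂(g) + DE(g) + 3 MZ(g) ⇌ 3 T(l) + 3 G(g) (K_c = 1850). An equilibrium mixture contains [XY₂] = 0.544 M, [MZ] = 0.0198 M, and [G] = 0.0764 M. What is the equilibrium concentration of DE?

[DE] = 0.105 M

(T is a pure liquid — omitted from K_c.)
At equilibrium, K_c = [G]³ / ([XY₂]²·[DE]·[MZ]³) = 1850.
(0.0764)³ / ((0.544)²·([DE])·(0.0198)³) = 1850
[DE] = 0.105 M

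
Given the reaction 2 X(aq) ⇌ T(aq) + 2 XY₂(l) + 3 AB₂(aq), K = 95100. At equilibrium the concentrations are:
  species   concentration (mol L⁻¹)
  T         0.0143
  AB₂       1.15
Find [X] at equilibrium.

(XY₂ is a pure liquid — omitted from K.)
At equilibrium, K = [T]·[AB₂]³ / [X]² = 95100.
(0.0143)·(1.15)³ / ([X])² = 95100
[X]² = 2.29×10⁻⁷ ⇒ [X] = 4.78×10⁻⁴ mol L⁻¹

[X] = 4.78×10⁻⁴ mol L⁻¹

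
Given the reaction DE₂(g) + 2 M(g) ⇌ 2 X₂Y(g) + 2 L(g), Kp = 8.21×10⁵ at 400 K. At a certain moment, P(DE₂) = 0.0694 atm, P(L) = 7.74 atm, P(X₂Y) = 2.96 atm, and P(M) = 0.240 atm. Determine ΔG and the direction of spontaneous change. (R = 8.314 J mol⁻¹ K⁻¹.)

Qp = P(X₂Y)²·P(L)² / (P(DE₂)·P(M)²) = (2.96)²·(7.74)² / ((0.0694)·(0.240)²) = 1.31×10⁵
ΔG = RT ln(Qp/Kp) = (8.314 J mol⁻¹ K⁻¹)(400 K) × ln(1.31×10⁵/8.21×10⁵)
   = (3.326 kJ/mol)(-1.835) = -6.10 kJ/mol
ΔG < 0, so the forward reaction is spontaneous (proceeds forward).

ΔG = -6.10 kJ/mol; the forward reaction is spontaneous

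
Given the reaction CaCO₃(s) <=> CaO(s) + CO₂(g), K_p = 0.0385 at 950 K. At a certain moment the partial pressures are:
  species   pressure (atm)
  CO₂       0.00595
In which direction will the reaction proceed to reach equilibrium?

in the forward direction

(CaCO₃, CaO are pure solids — omitted from Q_p.)
Q_p = P(CO₂) = 0.00595
Q_p = 0.00595 < K_p = 0.0385, so the forward reaction proceeds.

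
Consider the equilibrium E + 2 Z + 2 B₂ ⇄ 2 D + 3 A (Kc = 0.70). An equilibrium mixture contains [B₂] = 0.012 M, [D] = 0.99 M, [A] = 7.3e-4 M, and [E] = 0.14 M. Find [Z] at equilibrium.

[Z] = 0.0052 M

At equilibrium, Kc = [D]²·[A]³ / ([E]·[Z]²·[B₂]²) = 0.70.
(0.99)²·(7.3e-4)³ / ((0.14)·([Z])²·(0.012)²) = 0.70
[Z]² = 2.70e-5 ⇒ [Z] = 0.0052 M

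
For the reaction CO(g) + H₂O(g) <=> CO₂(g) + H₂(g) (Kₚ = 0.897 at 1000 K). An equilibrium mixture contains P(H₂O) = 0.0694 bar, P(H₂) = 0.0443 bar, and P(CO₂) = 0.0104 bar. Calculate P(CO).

P(CO) = 0.00740 bar

At equilibrium, Kₚ = P(CO₂)·P(H₂) / (P(CO)·P(H₂O)) = 0.897.
(0.0104)·(0.0443) / ((P(CO))·(0.0694)) = 0.897
P(CO) = 0.00740 bar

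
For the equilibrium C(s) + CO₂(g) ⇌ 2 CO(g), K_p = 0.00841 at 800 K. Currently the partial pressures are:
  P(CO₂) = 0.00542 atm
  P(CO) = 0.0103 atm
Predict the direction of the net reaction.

(C is a pure solid — omitted from Q_p.)
Q_p = P(CO)² / P(CO₂) = (0.0103)² / (0.00542) = 0.0196
Q_p = 0.0196 > K_p = 0.00841, so the reverse reaction proceeds.

to the left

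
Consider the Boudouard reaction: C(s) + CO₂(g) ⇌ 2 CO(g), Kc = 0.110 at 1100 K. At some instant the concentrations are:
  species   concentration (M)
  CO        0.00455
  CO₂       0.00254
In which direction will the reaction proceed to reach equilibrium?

to the right

(C is a pure solid — omitted from Qc.)
Qc = [CO]² / [CO₂] = (0.00455)² / (0.00254) = 0.00815
Qc = 0.00815 < Kc = 0.110, so the forward reaction proceeds.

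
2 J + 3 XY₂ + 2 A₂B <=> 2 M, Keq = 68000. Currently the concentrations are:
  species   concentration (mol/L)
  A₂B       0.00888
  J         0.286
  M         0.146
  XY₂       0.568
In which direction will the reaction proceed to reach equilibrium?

toward products

Q = [M]² / ([J]²·[XY₂]³·[A₂B]²) = (0.146)² / ((0.286)²·(0.568)³·(0.00888)²) = 18000
Q = 18000 < Keq = 68000, so the forward reaction proceeds.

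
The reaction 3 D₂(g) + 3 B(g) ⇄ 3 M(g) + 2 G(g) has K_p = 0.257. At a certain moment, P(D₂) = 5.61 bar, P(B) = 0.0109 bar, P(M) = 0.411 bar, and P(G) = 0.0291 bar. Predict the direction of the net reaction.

Q_p = P(M)³·P(G)² / (P(D₂)³·P(B)³) = (0.411)³·(0.0291)² / ((5.61)³·(0.0109)³) = 0.257
Q_p = 0.257 = K_p, so the system is already at equilibrium.

neither direction; the system is at equilibrium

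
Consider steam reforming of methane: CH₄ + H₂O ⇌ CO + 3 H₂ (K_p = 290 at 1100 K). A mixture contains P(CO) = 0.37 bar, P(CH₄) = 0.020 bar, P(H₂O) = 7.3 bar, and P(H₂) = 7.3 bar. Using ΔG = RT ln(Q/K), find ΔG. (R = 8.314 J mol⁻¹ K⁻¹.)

Q_p = P(CO)·P(H₂)³ / (P(CH₄)·P(H₂O)) = (0.37)·(7.3)³ / ((0.020)·(7.3)) = 986
ΔG = RT ln(Q_p/K_p) = (8.314 J mol⁻¹ K⁻¹)(1100 K) × ln(986/290)
   = (9.145 kJ/mol)(1.224) = 11.2 kJ/mol
ΔG > 0, so the forward reaction is non-spontaneous (proceeds in reverse).

ΔG = 11.2 kJ/mol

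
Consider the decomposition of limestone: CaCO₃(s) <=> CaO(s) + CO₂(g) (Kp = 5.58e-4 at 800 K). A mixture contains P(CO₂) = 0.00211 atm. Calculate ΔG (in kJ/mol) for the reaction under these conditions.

(CaCO₃, CaO are pure solids — omitted from Qp.)
Qp = P(CO₂) = 0.00211
ΔG = RT ln(Qp/Kp) = (8.314 J mol⁻¹ K⁻¹)(800 K) × ln(0.00211/5.58e-4)
   = (6.651 kJ/mol)(1.330) = 8.85 kJ/mol
ΔG > 0, so the forward reaction is non-spontaneous (proceeds in reverse).

ΔG = 8.85 kJ/mol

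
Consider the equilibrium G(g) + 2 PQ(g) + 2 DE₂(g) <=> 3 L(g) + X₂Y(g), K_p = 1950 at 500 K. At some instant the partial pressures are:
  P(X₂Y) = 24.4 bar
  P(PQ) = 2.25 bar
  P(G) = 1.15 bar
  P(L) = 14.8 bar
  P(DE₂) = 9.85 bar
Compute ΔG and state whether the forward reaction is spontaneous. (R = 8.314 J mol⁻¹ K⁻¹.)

Q_p = P(L)³·P(X₂Y) / (P(G)·P(PQ)²·P(DE₂)²) = (14.8)³·(24.4) / ((1.15)·(2.25)²·(9.85)²) = 140
ΔG = RT ln(Q_p/K_p) = (8.314 J mol⁻¹ K⁻¹)(500 K) × ln(140/1950)
   = (4.157 kJ/mol)(-2.634) = -10.9 kJ/mol
ΔG < 0, so the forward reaction is spontaneous (proceeds forward).

ΔG = -10.9 kJ/mol; the forward reaction is spontaneous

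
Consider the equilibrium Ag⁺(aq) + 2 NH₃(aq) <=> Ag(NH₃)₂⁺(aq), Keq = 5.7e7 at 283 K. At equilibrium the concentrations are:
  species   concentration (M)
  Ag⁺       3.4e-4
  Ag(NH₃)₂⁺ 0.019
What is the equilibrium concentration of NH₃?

At equilibrium, Keq = [Ag(NH₃)₂⁺] / ([Ag⁺]·[NH₃]²) = 5.7e7.
(0.019) / ((3.4e-4)·([NH₃])²) = 5.7e7
[NH₃]² = 9.80e-7 ⇒ [NH₃] = 9.9e-4 M

[NH₃] = 9.9e-4 M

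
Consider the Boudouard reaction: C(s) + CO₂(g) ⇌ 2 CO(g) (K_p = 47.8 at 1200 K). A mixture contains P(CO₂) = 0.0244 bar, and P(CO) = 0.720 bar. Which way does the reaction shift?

toward products

(C is a pure solid — omitted from Q_p.)
Q_p = P(CO)² / P(CO₂) = (0.720)² / (0.0244) = 21.2
Q_p = 21.2 < K_p = 47.8, so the forward reaction proceeds.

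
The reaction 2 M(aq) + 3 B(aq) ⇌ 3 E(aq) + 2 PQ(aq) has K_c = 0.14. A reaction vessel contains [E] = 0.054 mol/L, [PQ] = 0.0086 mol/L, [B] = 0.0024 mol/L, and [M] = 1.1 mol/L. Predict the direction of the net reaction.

Q_c = [E]³·[PQ]² / ([M]²·[B]³) = (0.054)³·(0.0086)² / ((1.1)²·(0.0024)³) = 0.70
Q_c = 0.70 > K_c = 0.14, so the reverse reaction proceeds.

reverse (toward reactants)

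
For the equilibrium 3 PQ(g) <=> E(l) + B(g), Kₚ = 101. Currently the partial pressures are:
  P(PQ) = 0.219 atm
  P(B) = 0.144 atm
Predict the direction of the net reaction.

(E is a pure liquid — omitted from Qₚ.)
Qₚ = P(B) / P(PQ)³ = (0.144) / (0.219)³ = 13.7
Qₚ = 13.7 < Kₚ = 101, so the forward reaction proceeds.

in the forward direction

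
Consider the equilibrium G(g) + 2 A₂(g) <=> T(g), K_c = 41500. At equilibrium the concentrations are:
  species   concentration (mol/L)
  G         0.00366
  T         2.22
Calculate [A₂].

[A₂] = 0.121 mol/L

At equilibrium, K_c = [T] / ([G]·[A₂]²) = 41500.
(2.22) / ((0.00366)·([A₂])²) = 41500
[A₂]² = 0.0146 ⇒ [A₂] = 0.121 mol/L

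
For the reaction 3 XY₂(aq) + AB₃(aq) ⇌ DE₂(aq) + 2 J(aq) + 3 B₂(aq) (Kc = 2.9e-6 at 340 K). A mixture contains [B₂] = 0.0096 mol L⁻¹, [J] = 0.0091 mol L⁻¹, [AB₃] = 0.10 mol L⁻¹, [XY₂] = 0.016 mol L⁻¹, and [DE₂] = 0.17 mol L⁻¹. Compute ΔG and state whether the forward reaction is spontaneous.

Qc = [DE₂]·[J]²·[B₂]³ / ([XY₂]³·[AB₃]) = (0.17)·(0.0091)²·(0.0096)³ / ((0.016)³·(0.10)) = 3.04e-5
ΔG = RT ln(Qc/Kc) = (8.314 J mol⁻¹ K⁻¹)(340 K) × ln(3.04e-5/2.9e-6)
   = (2.827 kJ/mol)(2.350) = 6.64 kJ/mol
ΔG > 0, so the forward reaction is non-spontaneous (proceeds in reverse).

ΔG = 6.64 kJ/mol; the forward reaction is non-spontaneous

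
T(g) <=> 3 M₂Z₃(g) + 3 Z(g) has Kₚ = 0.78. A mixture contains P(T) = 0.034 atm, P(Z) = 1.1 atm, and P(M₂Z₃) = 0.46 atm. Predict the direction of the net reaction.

Qₚ = P(M₂Z₃)³·P(Z)³ / P(T) = (0.46)³·(1.1)³ / (0.034) = 3.8
Qₚ = 3.8 > Kₚ = 0.78, so the reverse reaction proceeds.

to the left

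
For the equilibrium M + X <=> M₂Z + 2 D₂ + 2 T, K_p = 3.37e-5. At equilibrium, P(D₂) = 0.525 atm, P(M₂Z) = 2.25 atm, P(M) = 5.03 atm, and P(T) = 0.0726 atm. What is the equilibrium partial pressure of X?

At equilibrium, K_p = P(M₂Z)·P(D₂)²·P(T)² / (P(M)·P(X)) = 3.37e-5.
(2.25)·(0.525)²·(0.0726)² / ((5.03)·(P(X))) = 3.37e-5
P(X) = 19.3 atm

P(X) = 19.3 atm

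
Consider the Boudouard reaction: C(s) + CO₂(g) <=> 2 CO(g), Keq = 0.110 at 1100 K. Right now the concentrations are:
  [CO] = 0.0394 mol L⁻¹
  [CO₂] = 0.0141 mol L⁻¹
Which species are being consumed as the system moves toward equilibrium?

(C is a pure solid — omitted from Q.)
Q = [CO]² / [CO₂] = (0.0394)² / (0.0141) = 0.110
Q = 0.110 = Keq; the system is at equilibrium.

none (at equilibrium)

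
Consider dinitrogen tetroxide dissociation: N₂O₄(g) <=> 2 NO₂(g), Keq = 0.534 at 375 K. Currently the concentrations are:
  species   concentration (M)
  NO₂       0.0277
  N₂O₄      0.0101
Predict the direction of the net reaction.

toward products

Q = [NO₂]² / [N₂O₄] = (0.0277)² / (0.0101) = 0.0760
Q = 0.0760 < Keq = 0.534, so the forward reaction proceeds.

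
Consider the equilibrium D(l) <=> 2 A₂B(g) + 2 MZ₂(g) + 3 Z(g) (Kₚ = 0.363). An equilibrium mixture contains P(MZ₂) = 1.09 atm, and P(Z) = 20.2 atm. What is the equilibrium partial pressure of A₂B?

(D is a pure liquid — omitted from Kₚ.)
At equilibrium, Kₚ = P(A₂B)²·P(MZ₂)²·P(Z)³ = 0.363.
(P(A₂B))²·(1.09)²·(20.2)³ = 0.363
P(A₂B)² = 3.71e-5 ⇒ P(A₂B) = 0.00609 atm

P(A₂B) = 0.00609 atm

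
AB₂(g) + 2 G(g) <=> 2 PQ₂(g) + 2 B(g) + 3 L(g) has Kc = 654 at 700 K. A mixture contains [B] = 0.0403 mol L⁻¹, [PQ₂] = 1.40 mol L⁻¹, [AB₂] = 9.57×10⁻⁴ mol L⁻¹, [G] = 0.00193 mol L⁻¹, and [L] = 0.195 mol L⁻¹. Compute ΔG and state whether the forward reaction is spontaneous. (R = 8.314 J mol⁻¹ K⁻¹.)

Qc = [PQ₂]²·[B]²·[L]³ / ([AB₂]·[G]²) = (1.40)²·(0.0403)²·(0.195)³ / ((9.57×10⁻⁴)·(0.00193)²) = 6620
ΔG = RT ln(Qc/Kc) = (8.314 J mol⁻¹ K⁻¹)(700 K) × ln(6620/654)
   = (5.820 kJ/mol)(2.315) = 13.5 kJ/mol
ΔG > 0, so the forward reaction is non-spontaneous (proceeds in reverse).

ΔG = 13.5 kJ/mol; the forward reaction is non-spontaneous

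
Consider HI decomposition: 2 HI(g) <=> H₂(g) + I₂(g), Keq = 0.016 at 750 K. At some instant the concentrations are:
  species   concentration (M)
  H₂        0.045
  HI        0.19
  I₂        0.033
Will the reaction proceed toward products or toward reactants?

Q = [H₂]·[I₂] / [HI]² = (0.045)·(0.033) / (0.19)² = 0.041
Q = 0.041 > Keq = 0.016, so the reverse reaction proceeds.

in the reverse direction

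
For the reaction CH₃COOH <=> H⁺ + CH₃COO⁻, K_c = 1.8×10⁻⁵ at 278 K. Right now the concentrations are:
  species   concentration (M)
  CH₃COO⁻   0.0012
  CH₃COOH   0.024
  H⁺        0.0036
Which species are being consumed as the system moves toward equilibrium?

H⁺, CH₃COO⁻ (products)

Q_c = [H⁺]·[CH₃COO⁻] / [CH₃COOH] = (0.0036)·(0.0012) / (0.024) = 1.8×10⁻⁴
Q_c = 1.8×10⁻⁴ > K_c = 1.8×10⁻⁵: net reverse reaction.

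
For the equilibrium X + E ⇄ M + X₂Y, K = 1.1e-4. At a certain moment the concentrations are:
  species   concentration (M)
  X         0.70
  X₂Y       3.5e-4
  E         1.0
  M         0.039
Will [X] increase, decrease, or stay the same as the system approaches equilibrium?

decrease

Q = [M]·[X₂Y] / ([X]·[E]) = (0.039)·(3.5e-4) / ((0.70)·(1.0)) = 1.9e-5
Q = 1.9e-5 < K = 1.1e-4: net forward reaction.
X is a reactant, so it decreases.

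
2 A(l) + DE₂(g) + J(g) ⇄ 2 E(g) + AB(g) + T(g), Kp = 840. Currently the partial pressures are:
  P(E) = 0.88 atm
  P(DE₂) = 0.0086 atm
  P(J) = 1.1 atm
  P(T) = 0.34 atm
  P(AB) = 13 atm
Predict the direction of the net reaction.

forward (toward products)

(A is a pure liquid — omitted from Qp.)
Qp = P(E)²·P(AB)·P(T) / (P(DE₂)·P(J)) = (0.88)²·(13)·(0.34) / ((0.0086)·(1.1)) = 360
Qp = 360 < Kp = 840, so the forward reaction proceeds.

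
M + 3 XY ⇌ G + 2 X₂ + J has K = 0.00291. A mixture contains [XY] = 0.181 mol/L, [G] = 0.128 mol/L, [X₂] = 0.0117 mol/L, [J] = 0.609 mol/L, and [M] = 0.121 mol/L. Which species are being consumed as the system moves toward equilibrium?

Q = [G]·[X₂]²·[J] / ([M]·[XY]³) = (0.128)·(0.0117)²·(0.609) / ((0.121)·(0.181)³) = 0.0149
Q = 0.0149 > K = 0.00291: net reverse reaction.

G, X₂, J (products)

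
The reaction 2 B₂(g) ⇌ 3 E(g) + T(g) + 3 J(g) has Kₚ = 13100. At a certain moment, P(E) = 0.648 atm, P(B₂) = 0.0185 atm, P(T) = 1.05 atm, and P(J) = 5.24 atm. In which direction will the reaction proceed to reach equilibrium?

Qₚ = P(E)³·P(T)·P(J)³ / P(B₂)² = (0.648)³·(1.05)·(5.24)³ / (0.0185)² = 1.20×10⁵
Qₚ = 1.20×10⁵ > Kₚ = 13100, so the reverse reaction proceeds.

to the left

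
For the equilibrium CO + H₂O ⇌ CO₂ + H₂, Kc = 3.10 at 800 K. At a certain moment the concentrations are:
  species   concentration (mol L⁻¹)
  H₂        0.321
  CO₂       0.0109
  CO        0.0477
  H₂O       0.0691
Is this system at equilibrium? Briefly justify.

no; Q < K, reaction proceeds forward

Qc = [CO₂]·[H₂] / ([CO]·[H₂O]) = (0.0109)·(0.321) / ((0.0477)·(0.0691)) = 1.06
Qc = 1.06 < Kc = 3.10: net forward reaction.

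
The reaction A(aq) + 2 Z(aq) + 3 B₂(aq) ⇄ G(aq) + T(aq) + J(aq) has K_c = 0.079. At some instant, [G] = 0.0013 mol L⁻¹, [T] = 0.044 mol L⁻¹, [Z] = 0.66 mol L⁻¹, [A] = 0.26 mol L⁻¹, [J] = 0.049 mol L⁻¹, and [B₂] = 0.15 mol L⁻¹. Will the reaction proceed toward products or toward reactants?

Q_c = [G]·[T]·[J] / ([A]·[Z]²·[B₂]³) = (0.0013)·(0.044)·(0.049) / ((0.26)·(0.66)²·(0.15)³) = 0.0073
Q_c = 0.0073 < K_c = 0.079, so the forward reaction proceeds.

toward products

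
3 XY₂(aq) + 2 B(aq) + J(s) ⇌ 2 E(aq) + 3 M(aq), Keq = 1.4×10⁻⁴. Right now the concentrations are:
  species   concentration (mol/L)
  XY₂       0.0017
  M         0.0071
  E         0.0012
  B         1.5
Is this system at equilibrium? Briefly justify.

(J is a pure solid — omitted from Q.)
Q = [E]²·[M]³ / ([XY₂]³·[B]²) = (0.0012)²·(0.0071)³ / ((0.0017)³·(1.5)²) = 4.7×10⁻⁵
Q = 4.7×10⁻⁵ < Keq = 1.4×10⁻⁴: net forward reaction.

no; Q < K, reaction proceeds forward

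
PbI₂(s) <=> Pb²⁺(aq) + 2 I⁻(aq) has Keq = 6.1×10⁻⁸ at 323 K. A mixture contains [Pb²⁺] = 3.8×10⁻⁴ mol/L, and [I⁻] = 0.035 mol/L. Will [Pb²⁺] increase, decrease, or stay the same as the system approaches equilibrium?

decrease

(PbI₂ is a pure solid — omitted from Q.)
Q = [Pb²⁺]·[I⁻]² = (3.8×10⁻⁴)·(0.035)² = 4.7×10⁻⁷
Q = 4.7×10⁻⁷ > Keq = 6.1×10⁻⁸: net reverse reaction.
Pb²⁺ is a product, so it decreases.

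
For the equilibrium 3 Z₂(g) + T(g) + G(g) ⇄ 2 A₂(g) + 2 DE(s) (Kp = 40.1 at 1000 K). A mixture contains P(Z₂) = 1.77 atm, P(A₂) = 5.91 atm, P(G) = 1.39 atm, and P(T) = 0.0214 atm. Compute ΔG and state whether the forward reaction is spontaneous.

(DE is a pure solid — omitted from Qp.)
Qp = P(A₂)² / (P(Z₂)³·P(T)·P(G)) = (5.91)² / ((1.77)³·(0.0214)·(1.39)) = 212
ΔG = RT ln(Qp/Kp) = (8.314 J mol⁻¹ K⁻¹)(1000 K) × ln(212/40.1)
   = (8.314 kJ/mol)(1.665) = 13.8 kJ/mol
ΔG > 0, so the forward reaction is non-spontaneous (proceeds in reverse).

ΔG = 13.8 kJ/mol; the forward reaction is non-spontaneous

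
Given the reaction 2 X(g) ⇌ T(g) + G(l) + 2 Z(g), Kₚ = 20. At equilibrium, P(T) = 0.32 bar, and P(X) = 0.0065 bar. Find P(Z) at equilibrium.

(G is a pure liquid — omitted from Kₚ.)
At equilibrium, Kₚ = P(T)·P(Z)² / P(X)² = 20.
(0.32)·(P(Z))² / (0.0065)² = 20
P(Z)² = 0.00264 ⇒ P(Z) = 0.051 bar

P(Z) = 0.051 bar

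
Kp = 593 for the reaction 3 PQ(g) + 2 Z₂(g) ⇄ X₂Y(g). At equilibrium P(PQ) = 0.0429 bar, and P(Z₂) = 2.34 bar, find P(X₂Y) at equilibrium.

P(X₂Y) = 0.256 bar

At equilibrium, Kp = P(X₂Y) / (P(PQ)³·P(Z₂)²) = 593.
(P(X₂Y)) / ((0.0429)³·(2.34)²) = 593
P(X₂Y) = 0.256 bar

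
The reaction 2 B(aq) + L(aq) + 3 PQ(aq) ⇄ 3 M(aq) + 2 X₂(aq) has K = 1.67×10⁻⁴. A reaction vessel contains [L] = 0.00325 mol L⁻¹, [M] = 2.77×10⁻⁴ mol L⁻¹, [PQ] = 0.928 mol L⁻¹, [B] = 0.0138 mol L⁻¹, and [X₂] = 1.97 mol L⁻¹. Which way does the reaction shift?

Q = [M]³·[X₂]² / ([B]²·[L]·[PQ]³) = (2.77×10⁻⁴)³·(1.97)² / ((0.0138)²·(0.00325)·(0.928)³) = 1.67×10⁻⁴
Q = 1.67×10⁻⁴ = K, so the system is already at equilibrium.

neither direction; the system is at equilibrium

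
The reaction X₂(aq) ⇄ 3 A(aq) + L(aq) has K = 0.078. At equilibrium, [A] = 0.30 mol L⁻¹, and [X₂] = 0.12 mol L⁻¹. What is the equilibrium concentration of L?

[L] = 0.35 mol L⁻¹

At equilibrium, K = [A]³·[L] / [X₂] = 0.078.
(0.30)³·([L]) / (0.12) = 0.078
[L] = 0.347 = 0.35 mol L⁻¹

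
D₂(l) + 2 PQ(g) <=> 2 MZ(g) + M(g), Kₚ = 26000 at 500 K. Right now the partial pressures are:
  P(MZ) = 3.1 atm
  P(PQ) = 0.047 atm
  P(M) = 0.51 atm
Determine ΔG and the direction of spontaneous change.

ΔG = -10.2 kJ/mol; the forward reaction is spontaneous

(D₂ is a pure liquid — omitted from Qₚ.)
Qₚ = P(MZ)²·P(M) / P(PQ)² = (3.1)²·(0.51) / (0.047)² = 2220
ΔG = RT ln(Qₚ/Kₚ) = (8.314 J mol⁻¹ K⁻¹)(500 K) × ln(2220/26000)
   = (4.157 kJ/mol)(-2.461) = -10.2 kJ/mol
ΔG < 0, so the forward reaction is spontaneous (proceeds forward).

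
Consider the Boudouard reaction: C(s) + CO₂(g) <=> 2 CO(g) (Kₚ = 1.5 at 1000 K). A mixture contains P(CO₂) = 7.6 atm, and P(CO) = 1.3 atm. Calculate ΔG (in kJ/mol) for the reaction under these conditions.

(C is a pure solid — omitted from Qₚ.)
Qₚ = P(CO)² / P(CO₂) = (1.3)² / (7.6) = 0.222
ΔG = RT ln(Qₚ/Kₚ) = (8.314 J mol⁻¹ K⁻¹)(1000 K) × ln(0.222/1.5)
   = (8.314 kJ/mol)(-1.911) = -15.9 kJ/mol
ΔG < 0, so the forward reaction is spontaneous (proceeds forward).

ΔG = -15.9 kJ/mol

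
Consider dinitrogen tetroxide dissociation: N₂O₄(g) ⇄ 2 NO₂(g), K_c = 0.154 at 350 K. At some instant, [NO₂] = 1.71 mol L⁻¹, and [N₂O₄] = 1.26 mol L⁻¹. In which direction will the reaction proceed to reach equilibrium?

reverse (toward reactants)

Q_c = [NO₂]² / [N₂O₄] = (1.71)² / (1.26) = 2.32
Q_c = 2.32 > K_c = 0.154, so the reverse reaction proceeds.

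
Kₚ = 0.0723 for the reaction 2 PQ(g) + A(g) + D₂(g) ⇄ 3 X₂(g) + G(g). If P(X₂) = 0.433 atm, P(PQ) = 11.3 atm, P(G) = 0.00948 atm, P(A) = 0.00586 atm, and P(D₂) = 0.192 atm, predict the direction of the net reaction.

to the right

Qₚ = P(X₂)³·P(G) / (P(PQ)²·P(A)·P(D₂)) = (0.433)³·(0.00948) / ((11.3)²·(0.00586)·(0.192)) = 0.00536
Qₚ = 0.00536 < Kₚ = 0.0723, so the forward reaction proceeds.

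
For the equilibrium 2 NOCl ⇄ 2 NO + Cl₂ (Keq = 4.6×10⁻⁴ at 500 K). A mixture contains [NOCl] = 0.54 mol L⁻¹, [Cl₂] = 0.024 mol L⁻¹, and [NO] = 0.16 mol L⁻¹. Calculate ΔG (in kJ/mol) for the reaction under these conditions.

Q = [NO]²·[Cl₂] / [NOCl]² = (0.16)²·(0.024) / (0.54)² = 0.00211
ΔG = RT ln(Q/Keq) = (8.314 J mol⁻¹ K⁻¹)(500 K) × ln(0.00211/4.6×10⁻⁴)
   = (4.157 kJ/mol)(1.523) = 6.33 kJ/mol
ΔG > 0, so the forward reaction is non-spontaneous (proceeds in reverse).

ΔG = 6.33 kJ/mol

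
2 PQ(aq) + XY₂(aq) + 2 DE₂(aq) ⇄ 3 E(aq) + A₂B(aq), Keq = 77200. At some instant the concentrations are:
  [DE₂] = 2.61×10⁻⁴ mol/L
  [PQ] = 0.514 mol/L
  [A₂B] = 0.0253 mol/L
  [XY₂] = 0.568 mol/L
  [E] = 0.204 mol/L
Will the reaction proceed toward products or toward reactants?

to the right

Q = [E]³·[A₂B] / ([PQ]²·[XY₂]·[DE₂]²) = (0.204)³·(0.0253) / ((0.514)²·(0.568)·(2.61×10⁻⁴)²) = 21000
Q = 21000 < Keq = 77200, so the forward reaction proceeds.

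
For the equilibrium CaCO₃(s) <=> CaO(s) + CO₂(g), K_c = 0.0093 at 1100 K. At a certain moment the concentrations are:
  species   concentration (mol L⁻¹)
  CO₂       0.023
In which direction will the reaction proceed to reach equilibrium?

(CaCO₃, CaO are pure solids — omitted from Q_c.)
Q_c = [CO₂] = 0.023
Q_c = 0.023 > K_c = 0.0093, so the reverse reaction proceeds.

toward reactants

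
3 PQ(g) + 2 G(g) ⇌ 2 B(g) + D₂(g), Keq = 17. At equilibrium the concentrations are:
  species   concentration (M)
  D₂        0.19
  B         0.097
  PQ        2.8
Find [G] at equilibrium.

At equilibrium, Keq = [B]²·[D₂] / ([PQ]³·[G]²) = 17.
(0.097)²·(0.19) / ((2.8)³·([G])²) = 17
[G]² = 4.79e-6 ⇒ [G] = 0.0022 M

[G] = 0.0022 M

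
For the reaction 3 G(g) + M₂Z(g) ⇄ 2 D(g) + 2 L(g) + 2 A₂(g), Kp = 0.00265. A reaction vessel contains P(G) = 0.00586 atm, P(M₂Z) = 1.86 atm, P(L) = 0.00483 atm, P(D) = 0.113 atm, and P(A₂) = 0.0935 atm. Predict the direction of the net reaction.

Qp = P(D)²·P(L)²·P(A₂)² / (P(G)³·P(M₂Z)) = (0.113)²·(0.00483)²·(0.0935)² / ((0.00586)³·(1.86)) = 0.00696
Qp = 0.00696 > Kp = 0.00265, so the reverse reaction proceeds.

toward reactants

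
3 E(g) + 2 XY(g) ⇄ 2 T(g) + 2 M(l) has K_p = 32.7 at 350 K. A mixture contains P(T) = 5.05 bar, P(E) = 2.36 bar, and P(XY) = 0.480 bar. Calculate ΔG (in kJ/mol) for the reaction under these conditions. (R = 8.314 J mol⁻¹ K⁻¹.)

ΔG = -3.95 kJ/mol

(M is a pure liquid — omitted from Q_p.)
Q_p = P(T)² / (P(E)³·P(XY)²) = (5.05)² / ((2.36)³·(0.480)²) = 8.42
ΔG = RT ln(Q_p/K_p) = (8.314 J mol⁻¹ K⁻¹)(350 K) × ln(8.42/32.7)
   = (2.910 kJ/mol)(-1.357) = -3.95 kJ/mol
ΔG < 0, so the forward reaction is spontaneous (proceeds forward).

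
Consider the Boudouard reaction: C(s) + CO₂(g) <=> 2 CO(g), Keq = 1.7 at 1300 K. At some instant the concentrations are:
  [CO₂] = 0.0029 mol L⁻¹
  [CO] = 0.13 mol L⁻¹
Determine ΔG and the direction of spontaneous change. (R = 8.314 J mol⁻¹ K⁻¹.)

ΔG = 13.3 kJ/mol; the forward reaction is non-spontaneous

(C is a pure solid — omitted from Q.)
Q = [CO]² / [CO₂] = (0.13)² / (0.0029) = 5.83
ΔG = RT ln(Q/Keq) = (8.314 J mol⁻¹ K⁻¹)(1300 K) × ln(5.83/1.7)
   = (10.81 kJ/mol)(1.232) = 13.3 kJ/mol
ΔG > 0, so the forward reaction is non-spontaneous (proceeds in reverse).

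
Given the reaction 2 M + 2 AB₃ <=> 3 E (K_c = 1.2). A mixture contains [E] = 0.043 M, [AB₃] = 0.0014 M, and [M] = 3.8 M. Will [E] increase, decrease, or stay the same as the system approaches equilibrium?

Q_c = [E]³ / ([M]²·[AB₃]²) = (0.043)³ / ((3.8)²·(0.0014)²) = 2.8
Q_c = 2.8 > K_c = 1.2: net reverse reaction.
E is a product, so it decreases.

decrease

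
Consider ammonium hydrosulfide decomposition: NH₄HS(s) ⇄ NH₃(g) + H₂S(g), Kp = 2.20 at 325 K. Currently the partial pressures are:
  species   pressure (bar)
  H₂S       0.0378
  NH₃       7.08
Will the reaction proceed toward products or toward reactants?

(NH₄HS is a pure solid — omitted from Qp.)
Qp = P(NH₃)·P(H₂S) = (7.08)·(0.0378) = 0.268
Qp = 0.268 < Kp = 2.20, so the forward reaction proceeds.

to the right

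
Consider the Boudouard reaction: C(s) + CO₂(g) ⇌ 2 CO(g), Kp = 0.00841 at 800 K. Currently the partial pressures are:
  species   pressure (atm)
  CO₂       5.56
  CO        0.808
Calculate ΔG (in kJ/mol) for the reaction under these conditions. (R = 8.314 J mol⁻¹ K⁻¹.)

ΔG = 17.5 kJ/mol

(C is a pure solid — omitted from Qp.)
Qp = P(CO)² / P(CO₂) = (0.808)² / (5.56) = 0.117
ΔG = RT ln(Qp/Kp) = (8.314 J mol⁻¹ K⁻¹)(800 K) × ln(0.117/0.00841)
   = (6.651 kJ/mol)(2.633) = 17.5 kJ/mol
ΔG > 0, so the forward reaction is non-spontaneous (proceeds in reverse).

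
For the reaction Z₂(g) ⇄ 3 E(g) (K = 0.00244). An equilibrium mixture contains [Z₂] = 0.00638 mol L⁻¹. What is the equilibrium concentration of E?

At equilibrium, K = [E]³ / [Z₂] = 0.00244.
([E])³ / (0.00638) = 0.00244
[E]³ = 1.56×10⁻⁵ ⇒ [E] = 0.0250 mol L⁻¹

[E] = 0.0250 mol L⁻¹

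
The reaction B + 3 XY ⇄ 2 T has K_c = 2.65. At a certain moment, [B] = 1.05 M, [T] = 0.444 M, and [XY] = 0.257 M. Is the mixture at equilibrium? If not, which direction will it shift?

Q_c = [T]² / ([B]·[XY]³) = (0.444)² / ((1.05)·(0.257)³) = 11.1
Q_c = 11.1 > K_c = 2.65: net reverse reaction.

no; Q > K, reaction proceeds in reverse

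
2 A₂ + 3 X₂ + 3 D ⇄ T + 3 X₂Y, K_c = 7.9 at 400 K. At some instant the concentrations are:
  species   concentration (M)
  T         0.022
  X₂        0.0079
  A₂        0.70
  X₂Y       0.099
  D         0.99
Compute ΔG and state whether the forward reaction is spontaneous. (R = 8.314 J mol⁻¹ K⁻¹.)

ΔG = 8.13 kJ/mol; the forward reaction is non-spontaneous

Q_c = [T]·[X₂Y]³ / ([A₂]²·[X₂]³·[D]³) = (0.022)·(0.099)³ / ((0.70)²·(0.0079)³·(0.99)³) = 91.1
ΔG = RT ln(Q_c/K_c) = (8.314 J mol⁻¹ K⁻¹)(400 K) × ln(91.1/7.9)
   = (3.326 kJ/mol)(2.445) = 8.13 kJ/mol
ΔG > 0, so the forward reaction is non-spontaneous (proceeds in reverse).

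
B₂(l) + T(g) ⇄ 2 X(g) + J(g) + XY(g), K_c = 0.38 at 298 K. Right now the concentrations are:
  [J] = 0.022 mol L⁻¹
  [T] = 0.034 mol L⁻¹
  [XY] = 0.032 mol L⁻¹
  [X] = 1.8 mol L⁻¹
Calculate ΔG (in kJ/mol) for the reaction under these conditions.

(B₂ is a pure liquid — omitted from Q_c.)
Q_c = [X]²·[J]·[XY] / [T] = (1.8)²·(0.022)·(0.032) / (0.034) = 0.0671
ΔG = RT ln(Q_c/K_c) = (8.314 J mol⁻¹ K⁻¹)(298 K) × ln(0.0671/0.38)
   = (2.478 kJ/mol)(-1.734) = -4.30 kJ/mol
ΔG < 0, so the forward reaction is spontaneous (proceeds forward).

ΔG = -4.30 kJ/mol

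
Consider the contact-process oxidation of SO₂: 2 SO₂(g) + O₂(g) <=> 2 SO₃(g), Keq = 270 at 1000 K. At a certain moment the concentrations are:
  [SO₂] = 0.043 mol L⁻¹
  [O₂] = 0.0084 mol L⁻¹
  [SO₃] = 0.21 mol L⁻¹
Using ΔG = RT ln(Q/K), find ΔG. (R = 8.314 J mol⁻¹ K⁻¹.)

ΔG = 19.6 kJ/mol

Q = [SO₃]² / ([SO₂]²·[O₂]) = (0.21)² / ((0.043)²·(0.0084)) = 2840
ΔG = RT ln(Q/Keq) = (8.314 J mol⁻¹ K⁻¹)(1000 K) × ln(2840/270)
   = (8.314 kJ/mol)(2.353) = 19.6 kJ/mol
ΔG > 0, so the forward reaction is non-spontaneous (proceeds in reverse).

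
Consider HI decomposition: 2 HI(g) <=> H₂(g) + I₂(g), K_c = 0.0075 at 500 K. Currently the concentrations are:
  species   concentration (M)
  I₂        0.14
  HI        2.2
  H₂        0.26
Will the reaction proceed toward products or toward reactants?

Q_c = [H₂]·[I₂] / [HI]² = (0.26)·(0.14) / (2.2)² = 0.0075
Q_c = 0.0075 = K_c, so the system is already at equilibrium.

no net change (already at equilibrium)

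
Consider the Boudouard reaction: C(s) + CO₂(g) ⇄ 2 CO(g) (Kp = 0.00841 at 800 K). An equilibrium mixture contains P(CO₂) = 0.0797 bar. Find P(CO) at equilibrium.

P(CO) = 0.0259 bar

(C is a pure solid — omitted from Kp.)
At equilibrium, Kp = P(CO)² / P(CO₂) = 0.00841.
(P(CO))² / (0.0797) = 0.00841
P(CO)² = 6.70×10⁻⁴ ⇒ P(CO) = 0.0259 bar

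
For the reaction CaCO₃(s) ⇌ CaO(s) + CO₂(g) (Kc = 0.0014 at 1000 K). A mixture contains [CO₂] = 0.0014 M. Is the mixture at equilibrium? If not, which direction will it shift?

(CaCO₃, CaO are pure solids — omitted from Qc.)
Qc = [CO₂] = 0.0014
Qc = 0.0014 = Kc; the system is at equilibrium.

yes, at equilibrium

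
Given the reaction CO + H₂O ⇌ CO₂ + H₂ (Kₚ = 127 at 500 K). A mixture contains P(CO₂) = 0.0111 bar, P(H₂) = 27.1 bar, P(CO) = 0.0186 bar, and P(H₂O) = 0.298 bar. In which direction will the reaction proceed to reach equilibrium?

Qₚ = P(CO₂)·P(H₂) / (P(CO)·P(H₂O)) = (0.0111)·(27.1) / ((0.0186)·(0.298)) = 54.3
Qₚ = 54.3 < Kₚ = 127, so the forward reaction proceeds.

to the right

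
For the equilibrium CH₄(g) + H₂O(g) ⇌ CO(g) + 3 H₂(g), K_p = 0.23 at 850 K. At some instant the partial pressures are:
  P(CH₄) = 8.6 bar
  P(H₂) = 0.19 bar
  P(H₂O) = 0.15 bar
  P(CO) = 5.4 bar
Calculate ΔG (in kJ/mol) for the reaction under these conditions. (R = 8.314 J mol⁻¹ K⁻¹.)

ΔG = -14.7 kJ/mol

Q_p = P(CO)·P(H₂)³ / (P(CH₄)·P(H₂O)) = (5.4)·(0.19)³ / ((8.6)·(0.15)) = 0.0287
ΔG = RT ln(Q_p/K_p) = (8.314 J mol⁻¹ K⁻¹)(850 K) × ln(0.0287/0.23)
   = (7.067 kJ/mol)(-2.081) = -14.7 kJ/mol
ΔG < 0, so the forward reaction is spontaneous (proceeds forward).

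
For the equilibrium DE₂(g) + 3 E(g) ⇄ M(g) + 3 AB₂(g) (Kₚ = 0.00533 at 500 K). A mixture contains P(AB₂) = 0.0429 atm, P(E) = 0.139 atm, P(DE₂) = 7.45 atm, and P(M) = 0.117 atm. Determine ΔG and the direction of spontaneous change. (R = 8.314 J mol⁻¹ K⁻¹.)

Qₚ = P(M)·P(AB₂)³ / (P(DE₂)·P(E)³) = (0.117)·(0.0429)³ / ((7.45)·(0.139)³) = 4.62×10⁻⁴
ΔG = RT ln(Qₚ/Kₚ) = (8.314 J mol⁻¹ K⁻¹)(500 K) × ln(4.62×10⁻⁴/0.00533)
   = (4.157 kJ/mol)(-2.446) = -10.2 kJ/mol
ΔG < 0, so the forward reaction is spontaneous (proceeds forward).

ΔG = -10.2 kJ/mol; the forward reaction is spontaneous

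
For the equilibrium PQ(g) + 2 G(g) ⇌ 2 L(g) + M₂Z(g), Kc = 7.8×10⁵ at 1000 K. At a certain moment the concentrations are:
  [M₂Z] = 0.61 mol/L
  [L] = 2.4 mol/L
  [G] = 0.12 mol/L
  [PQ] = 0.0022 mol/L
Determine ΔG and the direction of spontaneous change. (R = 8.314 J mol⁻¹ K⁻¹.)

ΔG = -16.2 kJ/mol; the forward reaction is spontaneous

Qc = [L]²·[M₂Z] / ([PQ]·[G]²) = (2.4)²·(0.61) / ((0.0022)·(0.12)²) = 1.11×10⁵
ΔG = RT ln(Qc/Kc) = (8.314 J mol⁻¹ K⁻¹)(1000 K) × ln(1.11×10⁵/7.8×10⁵)
   = (8.314 kJ/mol)(-1.950) = -16.2 kJ/mol
ΔG < 0, so the forward reaction is spontaneous (proceeds forward).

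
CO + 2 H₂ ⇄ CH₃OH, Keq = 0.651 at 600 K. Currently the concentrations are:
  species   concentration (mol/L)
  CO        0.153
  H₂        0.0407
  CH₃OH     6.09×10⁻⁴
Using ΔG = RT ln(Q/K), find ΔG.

Q = [CH₃OH] / ([CO]·[H₂]²) = (6.09×10⁻⁴) / ((0.153)·(0.0407)²) = 2.40
ΔG = RT ln(Q/Keq) = (8.314 J mol⁻¹ K⁻¹)(600 K) × ln(2.40/0.651)
   = (4.988 kJ/mol)(1.305) = 6.51 kJ/mol
ΔG > 0, so the forward reaction is non-spontaneous (proceeds in reverse).

ΔG = 6.51 kJ/mol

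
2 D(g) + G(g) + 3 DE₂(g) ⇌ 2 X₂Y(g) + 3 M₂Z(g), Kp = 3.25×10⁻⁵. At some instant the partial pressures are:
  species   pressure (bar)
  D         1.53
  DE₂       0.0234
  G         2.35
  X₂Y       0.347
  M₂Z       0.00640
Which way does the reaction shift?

Qp = P(X₂Y)²·P(M₂Z)³ / (P(D)²·P(G)·P(DE₂)³) = (0.347)²·(0.00640)³ / ((1.53)²·(2.35)·(0.0234)³) = 4.48×10⁻⁴
Qp = 4.48×10⁻⁴ > Kp = 3.25×10⁻⁵, so the reverse reaction proceeds.

to the left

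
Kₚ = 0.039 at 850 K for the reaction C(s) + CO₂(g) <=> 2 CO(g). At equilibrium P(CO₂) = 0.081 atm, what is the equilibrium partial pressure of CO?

P(CO) = 0.056 atm

(C is a pure solid — omitted from Kₚ.)
At equilibrium, Kₚ = P(CO)² / P(CO₂) = 0.039.
(P(CO))² / (0.081) = 0.039
P(CO)² = 0.00316 ⇒ P(CO) = 0.056 atm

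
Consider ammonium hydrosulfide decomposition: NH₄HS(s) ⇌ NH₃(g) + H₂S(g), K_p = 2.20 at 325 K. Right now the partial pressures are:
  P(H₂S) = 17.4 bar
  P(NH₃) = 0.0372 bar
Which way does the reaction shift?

toward products

(NH₄HS is a pure solid — omitted from Q_p.)
Q_p = P(NH₃)·P(H₂S) = (0.0372)·(17.4) = 0.647
Q_p = 0.647 < K_p = 2.20, so the forward reaction proceeds.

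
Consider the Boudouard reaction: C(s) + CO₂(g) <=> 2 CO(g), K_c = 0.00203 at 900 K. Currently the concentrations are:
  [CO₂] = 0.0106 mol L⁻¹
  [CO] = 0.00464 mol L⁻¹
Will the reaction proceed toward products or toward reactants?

(C is a pure solid — omitted from Q_c.)
Q_c = [CO]² / [CO₂] = (0.00464)² / (0.0106) = 0.00203
Q_c = 0.00203 = K_c, so the system is already at equilibrium.

no net change (already at equilibrium)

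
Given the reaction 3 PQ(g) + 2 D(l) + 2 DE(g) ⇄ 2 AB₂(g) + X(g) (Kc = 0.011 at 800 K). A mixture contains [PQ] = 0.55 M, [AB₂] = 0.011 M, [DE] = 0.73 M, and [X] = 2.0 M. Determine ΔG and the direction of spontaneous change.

ΔG = -9.27 kJ/mol; the forward reaction is spontaneous

(D is a pure liquid — omitted from Qc.)
Qc = [AB₂]²·[X] / ([PQ]³·[DE]²) = (0.011)²·(2.0) / ((0.55)³·(0.73)²) = 0.00273
ΔG = RT ln(Qc/Kc) = (8.314 J mol⁻¹ K⁻¹)(800 K) × ln(0.00273/0.011)
   = (6.651 kJ/mol)(-1.394) = -9.27 kJ/mol
ΔG < 0, so the forward reaction is spontaneous (proceeds forward).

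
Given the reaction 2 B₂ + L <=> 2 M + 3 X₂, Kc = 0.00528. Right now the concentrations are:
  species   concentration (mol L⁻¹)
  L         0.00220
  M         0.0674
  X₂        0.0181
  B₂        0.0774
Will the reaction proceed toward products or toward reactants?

forward (toward products)

Qc = [M]²·[X₂]³ / ([B₂]²·[L]) = (0.0674)²·(0.0181)³ / ((0.0774)²·(0.00220)) = 0.00204
Qc = 0.00204 < Kc = 0.00528, so the forward reaction proceeds.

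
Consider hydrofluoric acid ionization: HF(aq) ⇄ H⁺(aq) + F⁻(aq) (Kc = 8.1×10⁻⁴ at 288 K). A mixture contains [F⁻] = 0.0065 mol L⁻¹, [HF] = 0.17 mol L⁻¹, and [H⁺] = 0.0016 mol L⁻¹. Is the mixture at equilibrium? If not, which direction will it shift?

no; Q < K, reaction proceeds forward

Qc = [H⁺]·[F⁻] / [HF] = (0.0016)·(0.0065) / (0.17) = 6.1×10⁻⁵
Qc = 6.1×10⁻⁵ < Kc = 8.1×10⁻⁴: net forward reaction.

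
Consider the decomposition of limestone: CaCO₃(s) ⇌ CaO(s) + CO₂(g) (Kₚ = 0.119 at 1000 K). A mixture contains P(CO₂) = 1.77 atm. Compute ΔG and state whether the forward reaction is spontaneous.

ΔG = 22.4 kJ/mol; the forward reaction is non-spontaneous

(CaCO₃, CaO are pure solids — omitted from Qₚ.)
Qₚ = P(CO₂) = 1.77
ΔG = RT ln(Qₚ/Kₚ) = (8.314 J mol⁻¹ K⁻¹)(1000 K) × ln(1.77/0.119)
   = (8.314 kJ/mol)(2.700) = 22.4 kJ/mol
ΔG > 0, so the forward reaction is non-spontaneous (proceeds in reverse).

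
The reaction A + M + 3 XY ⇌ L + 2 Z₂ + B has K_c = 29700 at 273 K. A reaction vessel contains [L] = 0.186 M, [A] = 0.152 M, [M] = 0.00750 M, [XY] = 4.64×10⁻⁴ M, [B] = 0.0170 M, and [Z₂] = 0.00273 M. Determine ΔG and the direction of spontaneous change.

Q_c = [L]·[Z₂]²·[B] / ([A]·[M]·[XY]³) = (0.186)·(0.00273)²·(0.0170) / ((0.152)·(0.00750)·(4.64×10⁻⁴)³) = 2.07×10⁵
ΔG = RT ln(Q_c/K_c) = (8.314 J mol⁻¹ K⁻¹)(273 K) × ln(2.07×10⁵/29700)
   = (2.270 kJ/mol)(1.942) = 4.41 kJ/mol
ΔG > 0, so the forward reaction is non-spontaneous (proceeds in reverse).

ΔG = 4.41 kJ/mol; the forward reaction is non-spontaneous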